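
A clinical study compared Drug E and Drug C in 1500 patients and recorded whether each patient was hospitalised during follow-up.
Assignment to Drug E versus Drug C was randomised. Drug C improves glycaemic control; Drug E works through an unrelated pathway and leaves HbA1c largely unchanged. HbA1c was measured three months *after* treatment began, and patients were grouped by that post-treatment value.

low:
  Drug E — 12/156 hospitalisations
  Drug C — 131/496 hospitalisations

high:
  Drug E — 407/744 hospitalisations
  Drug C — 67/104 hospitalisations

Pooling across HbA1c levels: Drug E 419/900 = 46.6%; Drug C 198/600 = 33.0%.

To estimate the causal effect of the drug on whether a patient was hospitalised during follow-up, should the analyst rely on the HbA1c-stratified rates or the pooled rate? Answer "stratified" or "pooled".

pooled

Within every HbA1c level Drug E has the lower rate, yet pooled Drug C does — Simpson's reversal.
HbA1c here is a post-treatment variable shaped by the drug; conditioning on it would introduce bias rather than remove it. The overall comparison is the causal one.
Pooled: Drug E 46.6% vs Drug C 33.0%; Drug C is lower overall.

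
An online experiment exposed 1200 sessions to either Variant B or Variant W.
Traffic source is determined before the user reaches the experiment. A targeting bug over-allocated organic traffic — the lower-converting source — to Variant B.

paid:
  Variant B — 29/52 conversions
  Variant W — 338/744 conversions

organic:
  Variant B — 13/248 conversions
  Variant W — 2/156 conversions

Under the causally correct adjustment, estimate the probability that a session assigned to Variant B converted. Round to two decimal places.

Variant B is higher inside every traffic source stratum but Variant W is higher in aggregate. Whether to stratify depends on how traffic source relates to the variant.
Since traffic source is a pre-existing factor (not a product of the variant) and it affects the outcome on its own, it is a confounder. The stratified rates, not the pooled rate, identify the causal effect.
Standardising Variant B to the population traffic source mix: 0.663·29/52 + 0.337·13/248 = 0.388.

0.39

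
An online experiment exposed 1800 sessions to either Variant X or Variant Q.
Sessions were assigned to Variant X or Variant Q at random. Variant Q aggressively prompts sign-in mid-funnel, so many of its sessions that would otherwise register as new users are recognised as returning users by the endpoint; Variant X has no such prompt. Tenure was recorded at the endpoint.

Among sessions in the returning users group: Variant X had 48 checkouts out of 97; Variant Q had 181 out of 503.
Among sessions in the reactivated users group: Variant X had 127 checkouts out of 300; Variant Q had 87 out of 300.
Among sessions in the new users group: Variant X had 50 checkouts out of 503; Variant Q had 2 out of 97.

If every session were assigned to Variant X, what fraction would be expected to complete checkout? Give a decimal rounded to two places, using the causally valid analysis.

The stratified and pooled comparisons disagree (Variant X wins within each user tenure; Variant Q wins overall), so the answer turns on the causal role of user tenure.
User tenure lies on the pathway variant → user tenure → outcome, so adjusting for it blocks the indirect effect. For the total causal effect of variant, use the unadjusted pooled rates.
So P(outcome | do(Variant X)) is just the pooled rate for Variant X: 225/900 = 0.250.

0.25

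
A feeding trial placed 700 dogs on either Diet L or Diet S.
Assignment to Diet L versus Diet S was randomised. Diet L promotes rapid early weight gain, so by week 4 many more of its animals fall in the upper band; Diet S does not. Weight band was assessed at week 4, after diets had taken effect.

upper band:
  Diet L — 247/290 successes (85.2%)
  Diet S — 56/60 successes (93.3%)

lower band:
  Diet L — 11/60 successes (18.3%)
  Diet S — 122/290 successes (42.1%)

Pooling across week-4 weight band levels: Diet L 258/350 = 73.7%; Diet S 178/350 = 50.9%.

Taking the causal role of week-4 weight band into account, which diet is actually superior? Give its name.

Diet L

The stratified and pooled comparisons disagree (Diet S wins within each week-4 weight band; Diet L wins overall), so the answer turns on the causal role of week-4 weight band.
The distribution of week-4 weight band is itself part of what the diet does — it is an intermediate outcome. Holding it fixed would remove that part of the effect; the total effect is the pooled difference.
Pooled: Diet L 73.7% vs Diet S 50.9%; Diet L is higher overall.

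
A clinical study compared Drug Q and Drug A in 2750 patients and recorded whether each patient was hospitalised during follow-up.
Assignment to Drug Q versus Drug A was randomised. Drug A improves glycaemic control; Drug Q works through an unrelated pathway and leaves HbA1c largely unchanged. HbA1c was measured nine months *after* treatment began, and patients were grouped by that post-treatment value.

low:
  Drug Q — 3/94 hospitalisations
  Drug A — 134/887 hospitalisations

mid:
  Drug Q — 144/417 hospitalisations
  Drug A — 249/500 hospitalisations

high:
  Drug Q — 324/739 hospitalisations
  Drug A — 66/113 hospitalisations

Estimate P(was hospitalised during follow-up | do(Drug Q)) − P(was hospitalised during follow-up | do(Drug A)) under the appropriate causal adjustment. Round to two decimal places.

+0.08

HbA1c is downstream of the drug. One should not condition on a consequence of treatment, so the overall rates are the right comparison.
The causal difference is the pooled difference: 0.377 − 0.299 = +0.077.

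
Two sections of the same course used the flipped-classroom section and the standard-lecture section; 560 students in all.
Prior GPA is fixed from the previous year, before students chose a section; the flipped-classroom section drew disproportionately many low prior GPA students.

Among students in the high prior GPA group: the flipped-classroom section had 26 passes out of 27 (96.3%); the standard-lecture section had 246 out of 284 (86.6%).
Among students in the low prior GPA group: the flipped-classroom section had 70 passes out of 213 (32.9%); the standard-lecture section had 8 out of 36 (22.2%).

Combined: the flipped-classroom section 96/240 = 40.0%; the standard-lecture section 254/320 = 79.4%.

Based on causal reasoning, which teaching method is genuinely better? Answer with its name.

Prior GPA band is set before the teaching method has any effect — it is not caused by the teaching method — and it independently drives the outcome. That makes it a confounder, so the causal comparison is within prior GPA band levels.
Within each level — high prior GPA: 96.3% vs 86.6%; low prior GPA: 32.9% vs 22.2% — the flipped-classroom section is higher every time.

the flipped-classroom section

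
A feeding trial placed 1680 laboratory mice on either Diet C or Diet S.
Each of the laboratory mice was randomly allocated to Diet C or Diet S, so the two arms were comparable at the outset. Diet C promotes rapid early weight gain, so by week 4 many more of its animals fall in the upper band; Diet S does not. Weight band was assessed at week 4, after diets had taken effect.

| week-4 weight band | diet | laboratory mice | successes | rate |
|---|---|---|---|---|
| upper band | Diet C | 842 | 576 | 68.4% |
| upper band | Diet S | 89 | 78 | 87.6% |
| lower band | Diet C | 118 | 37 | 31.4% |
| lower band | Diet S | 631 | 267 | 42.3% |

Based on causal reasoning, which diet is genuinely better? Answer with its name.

Stratifying would compare diets among laboratory mice the diets themselves sorted into week-4 weight band groups — a form of selection on an intermediate. The unconditioned pooled rates give the total causal effect.
Pooled: Diet C 63.9% vs Diet S 47.9%; Diet C is higher overall.

Diet C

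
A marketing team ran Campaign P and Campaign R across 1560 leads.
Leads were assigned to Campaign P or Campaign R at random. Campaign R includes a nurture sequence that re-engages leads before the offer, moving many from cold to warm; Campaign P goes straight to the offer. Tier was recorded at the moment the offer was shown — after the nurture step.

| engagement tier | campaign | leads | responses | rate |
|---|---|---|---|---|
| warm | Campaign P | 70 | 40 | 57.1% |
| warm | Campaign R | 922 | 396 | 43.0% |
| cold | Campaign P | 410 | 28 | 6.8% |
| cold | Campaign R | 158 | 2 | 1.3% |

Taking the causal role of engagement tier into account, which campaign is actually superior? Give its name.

Campaign R

Engagement tier is downstream of the campaign. One should not condition on a consequence of treatment, so the overall rates are the right comparison.
Pooled: Campaign P 14.2% vs Campaign R 36.9%; Campaign R is higher overall.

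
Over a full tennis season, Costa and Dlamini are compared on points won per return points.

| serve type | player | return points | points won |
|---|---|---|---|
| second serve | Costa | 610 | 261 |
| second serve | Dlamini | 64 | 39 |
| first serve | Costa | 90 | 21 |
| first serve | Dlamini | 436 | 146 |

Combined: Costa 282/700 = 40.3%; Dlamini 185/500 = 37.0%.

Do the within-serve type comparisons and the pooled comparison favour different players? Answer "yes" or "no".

yes

Within each serve type level (second serve 42.8% vs 60.9%; first serve 23.3% vs 33.5%), Dlamini has the higher rate every time. Pooled: 40.3% vs 37.0% — Costa has the higher rate overall. The two comparisons disagree.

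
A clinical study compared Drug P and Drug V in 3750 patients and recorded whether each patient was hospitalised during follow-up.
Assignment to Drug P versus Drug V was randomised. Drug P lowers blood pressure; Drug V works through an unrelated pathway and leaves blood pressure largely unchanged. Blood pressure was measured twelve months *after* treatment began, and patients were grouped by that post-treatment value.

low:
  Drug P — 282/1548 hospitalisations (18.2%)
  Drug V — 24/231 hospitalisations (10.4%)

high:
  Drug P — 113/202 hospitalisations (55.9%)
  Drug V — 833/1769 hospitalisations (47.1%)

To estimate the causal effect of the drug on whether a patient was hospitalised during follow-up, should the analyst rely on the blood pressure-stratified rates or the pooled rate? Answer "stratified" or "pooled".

pooled

The blood pressure-specific comparison favours Drug V throughout, but the pooled figures favour Drug P. The question is whether to condition on blood pressure.
Blood pressure lies on the pathway drug → blood pressure → outcome, so adjusting for it blocks the indirect effect. For the total causal effect of drug, use the unadjusted pooled rates.
Pooled: Drug P 22.6% vs Drug V 42.9%; Drug P is lower overall.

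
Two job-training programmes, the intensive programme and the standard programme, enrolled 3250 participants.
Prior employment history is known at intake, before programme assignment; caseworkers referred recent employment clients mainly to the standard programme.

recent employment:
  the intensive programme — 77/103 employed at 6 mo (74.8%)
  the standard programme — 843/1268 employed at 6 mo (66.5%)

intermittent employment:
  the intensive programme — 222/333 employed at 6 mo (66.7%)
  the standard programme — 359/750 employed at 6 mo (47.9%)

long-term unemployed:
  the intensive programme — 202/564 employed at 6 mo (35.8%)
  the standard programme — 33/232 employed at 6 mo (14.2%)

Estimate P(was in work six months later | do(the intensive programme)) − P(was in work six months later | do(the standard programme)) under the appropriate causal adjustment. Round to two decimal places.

+0.15

the intensive programme is higher inside every prior employment history stratum but the standard programme is higher in aggregate. Whether to stratify depends on how prior employment history relates to the programme.
Prior employment history is set before the programme has any effect — it is not caused by the programme — and it independently drives the outcome. That makes it a confounder, so the causal comparison is within prior employment history levels.
Adjusting over the population distribution of prior employment history: 0.422·(0.748−0.665) + 0.333·(0.667−0.479) + 0.245·(0.358−0.142) = +0.150.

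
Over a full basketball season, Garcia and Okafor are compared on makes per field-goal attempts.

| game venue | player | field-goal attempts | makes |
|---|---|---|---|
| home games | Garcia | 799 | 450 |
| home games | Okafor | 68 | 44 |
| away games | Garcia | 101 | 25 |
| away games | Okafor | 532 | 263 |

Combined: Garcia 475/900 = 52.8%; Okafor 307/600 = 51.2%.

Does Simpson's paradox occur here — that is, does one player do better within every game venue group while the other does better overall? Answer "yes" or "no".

yes

Within each game venue level (home games 56.3% vs 64.7%; away games 24.8% vs 49.4%), Okafor has the higher rate every time. Pooled: 52.8% vs 51.2% — Garcia has the higher rate overall. The two comparisons disagree.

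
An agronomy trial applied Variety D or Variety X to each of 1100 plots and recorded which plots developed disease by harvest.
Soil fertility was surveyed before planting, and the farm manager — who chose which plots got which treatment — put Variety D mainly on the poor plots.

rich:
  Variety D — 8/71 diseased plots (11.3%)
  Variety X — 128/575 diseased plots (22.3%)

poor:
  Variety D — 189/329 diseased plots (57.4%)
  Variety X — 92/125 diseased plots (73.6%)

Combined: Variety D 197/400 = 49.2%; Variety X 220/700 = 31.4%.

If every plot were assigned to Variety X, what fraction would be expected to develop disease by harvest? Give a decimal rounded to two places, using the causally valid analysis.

0.43

Nothing the variety does changes soil fertility; the imbalance is an allocation artefact. With soil fertility also predicting the outcome, the pooled figure is confounded, and the within-stratum comparison is the causal one.
Standardising Variety X to the population soil fertility mix: 0.587·128/575 + 0.413·92/125 = 0.434.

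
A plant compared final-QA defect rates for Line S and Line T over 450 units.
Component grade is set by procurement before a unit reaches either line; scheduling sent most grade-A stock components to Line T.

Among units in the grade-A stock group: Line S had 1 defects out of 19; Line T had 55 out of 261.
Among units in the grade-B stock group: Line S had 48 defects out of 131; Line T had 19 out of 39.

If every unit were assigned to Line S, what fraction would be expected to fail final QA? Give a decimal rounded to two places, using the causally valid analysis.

0.17

Within every component grade level Line S has the lower rate, yet pooled Line T does — Simpson's reversal.
Component grade satisfies the back-door criterion: it is not a descendant of the line, and it blocks the spurious path from line to outcome. Adjusting for it (i.e., using the within-component grade rates) gives the causal effect.
Standardising Line S to the population component grade mix: 0.622·1/19 + 0.378·48/131 = 0.171.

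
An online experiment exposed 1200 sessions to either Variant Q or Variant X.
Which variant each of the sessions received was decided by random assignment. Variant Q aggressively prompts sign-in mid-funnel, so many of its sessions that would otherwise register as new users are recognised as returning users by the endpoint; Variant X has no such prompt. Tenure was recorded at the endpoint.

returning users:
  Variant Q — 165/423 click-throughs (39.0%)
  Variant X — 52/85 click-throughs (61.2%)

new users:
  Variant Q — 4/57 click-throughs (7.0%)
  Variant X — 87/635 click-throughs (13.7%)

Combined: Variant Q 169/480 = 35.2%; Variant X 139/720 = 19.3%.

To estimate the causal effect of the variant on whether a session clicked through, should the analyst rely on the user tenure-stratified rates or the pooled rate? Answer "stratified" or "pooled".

The distribution of user tenure is itself part of what the variant does — it is an intermediate outcome. Holding it fixed would remove that part of the effect; the total effect is the pooled difference.
Pooled: Variant Q 35.2% vs Variant X 19.3%; Variant Q is higher overall.

pooled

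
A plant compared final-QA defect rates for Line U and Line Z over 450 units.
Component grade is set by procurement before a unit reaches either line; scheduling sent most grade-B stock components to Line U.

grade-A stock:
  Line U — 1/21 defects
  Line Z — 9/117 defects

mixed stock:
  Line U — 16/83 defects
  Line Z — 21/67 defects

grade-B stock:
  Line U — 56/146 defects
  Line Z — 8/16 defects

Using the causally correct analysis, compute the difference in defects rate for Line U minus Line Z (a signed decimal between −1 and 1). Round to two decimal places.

Nothing the line does changes component grade; the imbalance is an allocation artefact. With component grade also predicting the outcome, the pooled figure is confounded, and the within-stratum comparison is the causal one.
Adjusting over the population distribution of component grade: 0.307·(0.048−0.077) + 0.333·(0.193−0.313) + 0.360·(0.384−0.500) = -0.091.

-0.09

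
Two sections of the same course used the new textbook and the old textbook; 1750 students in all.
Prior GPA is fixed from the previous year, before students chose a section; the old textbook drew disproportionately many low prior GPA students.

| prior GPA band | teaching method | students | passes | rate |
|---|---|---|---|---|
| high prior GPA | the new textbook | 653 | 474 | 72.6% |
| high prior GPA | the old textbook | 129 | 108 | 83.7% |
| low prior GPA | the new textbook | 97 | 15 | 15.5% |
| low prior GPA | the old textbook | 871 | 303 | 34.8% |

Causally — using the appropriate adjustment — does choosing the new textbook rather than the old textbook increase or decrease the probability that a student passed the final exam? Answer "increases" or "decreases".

decreases

Prior GPA band satisfies the back-door criterion: it is not a descendant of the teaching method, and it blocks the spurious path from teaching method to outcome. Adjusting for it (i.e., using the within-prior GPA band rates) gives the causal effect.
Within each level — high prior GPA: 72.6% vs 83.7%; low prior GPA: 15.5% vs 34.8% — the old textbook is higher every time.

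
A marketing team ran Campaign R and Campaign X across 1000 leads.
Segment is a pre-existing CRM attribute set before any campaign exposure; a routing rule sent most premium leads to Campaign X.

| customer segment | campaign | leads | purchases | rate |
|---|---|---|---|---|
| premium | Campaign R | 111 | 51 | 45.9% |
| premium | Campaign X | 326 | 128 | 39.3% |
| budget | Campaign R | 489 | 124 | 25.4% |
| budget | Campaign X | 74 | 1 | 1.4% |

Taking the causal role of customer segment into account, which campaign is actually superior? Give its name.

The customer segment-specific comparison favours Campaign R throughout, but the pooled figures favour Campaign X. The question is whether to condition on customer segment.
Since customer segment is a pre-existing factor (not a product of the campaign) and it affects the outcome on its own, it is a confounder. The stratified rates, not the pooled rate, identify the causal effect.
Within each level — premium: 45.9% vs 39.3%; budget: 25.4% vs 1.4% — Campaign R is higher every time.

Campaign R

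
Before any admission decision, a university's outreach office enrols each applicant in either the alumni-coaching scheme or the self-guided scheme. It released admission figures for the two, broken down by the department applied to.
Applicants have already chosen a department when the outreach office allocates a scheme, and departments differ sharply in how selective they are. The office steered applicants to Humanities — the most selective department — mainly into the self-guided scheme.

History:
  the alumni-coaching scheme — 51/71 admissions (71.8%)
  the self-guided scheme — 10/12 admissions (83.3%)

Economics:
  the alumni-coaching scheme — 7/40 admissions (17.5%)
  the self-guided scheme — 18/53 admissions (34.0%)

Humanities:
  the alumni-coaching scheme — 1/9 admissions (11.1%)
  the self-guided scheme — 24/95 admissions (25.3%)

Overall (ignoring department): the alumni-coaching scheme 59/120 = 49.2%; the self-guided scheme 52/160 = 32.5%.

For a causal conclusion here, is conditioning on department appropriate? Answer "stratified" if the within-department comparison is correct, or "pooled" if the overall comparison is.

Within every department level the self-guided scheme has the higher rate, yet pooled the alumni-coaching scheme does — Simpson's reversal.
Since department is a pre-existing factor (not a product of the outreach scheme) and it affects the outcome on its own, it is a confounder. The stratified rates, not the pooled rate, identify the causal effect.
Within each level — History: 71.8% vs 83.3%; Economics: 17.5% vs 34.0%; Humanities: 11.1% vs 25.3% — the self-guided scheme is higher every time.

stratified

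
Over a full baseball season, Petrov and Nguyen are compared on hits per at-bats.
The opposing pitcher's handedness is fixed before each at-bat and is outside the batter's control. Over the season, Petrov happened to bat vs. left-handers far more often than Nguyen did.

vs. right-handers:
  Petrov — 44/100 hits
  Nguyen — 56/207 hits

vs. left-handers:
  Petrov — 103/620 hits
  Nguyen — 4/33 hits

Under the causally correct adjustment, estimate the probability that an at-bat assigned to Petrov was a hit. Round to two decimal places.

Since pitcher handedness is a pre-existing factor (not a product of the player) and it affects the outcome on its own, it is a confounder. The stratified rates, not the pooled rate, identify the causal effect.
Standardising Petrov to the population pitcher handedness mix: 0.320·44/100 + 0.680·103/620 = 0.254.

0.25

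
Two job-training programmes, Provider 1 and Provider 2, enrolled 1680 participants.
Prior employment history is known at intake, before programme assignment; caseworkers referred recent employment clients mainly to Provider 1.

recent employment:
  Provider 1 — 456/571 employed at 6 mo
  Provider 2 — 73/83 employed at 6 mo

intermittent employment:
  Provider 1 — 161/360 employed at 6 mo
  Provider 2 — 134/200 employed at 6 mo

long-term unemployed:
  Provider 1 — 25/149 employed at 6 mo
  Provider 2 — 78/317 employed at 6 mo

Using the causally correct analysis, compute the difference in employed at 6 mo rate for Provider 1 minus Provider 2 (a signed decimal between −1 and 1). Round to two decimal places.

Since prior employment history is a pre-existing factor (not a product of the programme) and it affects the outcome on its own, it is a confounder. The stratified rates, not the pooled rate, identify the causal effect.
Adjusting over the population distribution of prior employment history: 0.389·(0.799−0.880) + 0.333·(0.447−0.670) + 0.277·(0.168−0.246) = -0.127.

-0.13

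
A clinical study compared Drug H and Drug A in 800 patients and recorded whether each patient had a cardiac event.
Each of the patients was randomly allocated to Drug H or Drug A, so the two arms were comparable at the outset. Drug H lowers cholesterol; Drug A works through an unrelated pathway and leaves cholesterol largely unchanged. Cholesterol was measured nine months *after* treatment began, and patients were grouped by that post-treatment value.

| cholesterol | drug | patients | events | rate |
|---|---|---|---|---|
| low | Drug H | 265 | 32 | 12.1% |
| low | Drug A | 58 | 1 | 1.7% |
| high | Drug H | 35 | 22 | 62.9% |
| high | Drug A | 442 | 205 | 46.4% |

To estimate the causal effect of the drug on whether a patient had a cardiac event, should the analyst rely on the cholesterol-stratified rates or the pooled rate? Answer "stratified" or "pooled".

Stratifying would compare drugs among patients the drugs themselves sorted into cholesterol groups — a form of selection on an intermediate. The unconditioned pooled rates give the total causal effect.
Pooled: Drug H 18.0% vs Drug A 41.2%; Drug H is lower overall.

pooled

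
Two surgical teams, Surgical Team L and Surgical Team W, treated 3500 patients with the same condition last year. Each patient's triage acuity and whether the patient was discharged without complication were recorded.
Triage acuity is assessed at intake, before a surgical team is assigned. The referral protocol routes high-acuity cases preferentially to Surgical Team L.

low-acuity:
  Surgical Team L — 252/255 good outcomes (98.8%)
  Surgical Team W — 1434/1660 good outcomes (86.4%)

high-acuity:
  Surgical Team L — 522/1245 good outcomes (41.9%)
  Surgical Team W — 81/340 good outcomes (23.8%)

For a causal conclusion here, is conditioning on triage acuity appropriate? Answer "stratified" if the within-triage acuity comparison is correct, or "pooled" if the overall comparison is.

Surgical Team L is higher inside every triage acuity stratum but Surgical Team W is higher in aggregate. Whether to stratify depends on how triage acuity relates to the surgical team.
Triage acuity satisfies the back-door criterion: it is not a descendant of the surgical team, and it blocks the spurious path from surgical team to outcome. Adjusting for it (i.e., using the within-triage acuity rates) gives the causal effect.
Within each level — low-acuity: 98.8% vs 86.4%; high-acuity: 41.9% vs 23.8% — Surgical Team L is higher every time.

stratified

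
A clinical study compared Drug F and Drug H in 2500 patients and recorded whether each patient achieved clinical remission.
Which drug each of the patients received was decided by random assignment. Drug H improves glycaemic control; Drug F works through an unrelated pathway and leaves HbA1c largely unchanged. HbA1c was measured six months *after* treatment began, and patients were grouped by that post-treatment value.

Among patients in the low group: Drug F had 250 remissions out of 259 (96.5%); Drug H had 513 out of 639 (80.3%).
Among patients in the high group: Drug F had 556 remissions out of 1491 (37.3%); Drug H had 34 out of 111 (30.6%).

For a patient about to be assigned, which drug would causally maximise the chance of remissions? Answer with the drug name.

Drug H

Because the drug influences HbA1c, HbA1c is a post-treatment mediator, not a confounder. Stratifying on it would bias the estimate; the causal effect is the crude pooled difference.
Pooled: Drug F 46.1% vs Drug H 72.9%; Drug H is higher overall.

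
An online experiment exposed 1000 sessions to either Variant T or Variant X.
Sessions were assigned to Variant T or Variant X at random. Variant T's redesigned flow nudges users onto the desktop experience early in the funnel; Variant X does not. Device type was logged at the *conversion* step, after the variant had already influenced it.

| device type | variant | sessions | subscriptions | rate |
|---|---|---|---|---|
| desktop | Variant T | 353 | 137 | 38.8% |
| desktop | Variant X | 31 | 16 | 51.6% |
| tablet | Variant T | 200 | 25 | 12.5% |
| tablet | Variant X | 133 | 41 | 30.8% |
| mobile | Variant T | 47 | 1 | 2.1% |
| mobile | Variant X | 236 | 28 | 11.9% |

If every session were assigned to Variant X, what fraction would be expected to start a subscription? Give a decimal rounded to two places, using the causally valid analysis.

0.21

The stratified and pooled comparisons disagree (Variant X wins within each device type; Variant T wins overall), so the answer turns on the causal role of device type.
Because the variant influences device type, device type is a post-treatment mediator, not a confounder. Stratifying on it would bias the estimate; the causal effect is the crude pooled difference.
So P(outcome | do(Variant X)) is just the pooled rate for Variant X: 85/400 = 0.212.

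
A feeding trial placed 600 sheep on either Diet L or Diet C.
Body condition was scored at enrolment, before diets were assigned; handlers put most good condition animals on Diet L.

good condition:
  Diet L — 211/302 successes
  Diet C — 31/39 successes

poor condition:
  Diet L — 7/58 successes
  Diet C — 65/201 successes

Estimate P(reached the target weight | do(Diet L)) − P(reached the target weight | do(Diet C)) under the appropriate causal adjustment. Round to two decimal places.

Since starting body condition is a pre-existing factor (not a product of the diet) and it affects the outcome on its own, it is a confounder. The stratified rates, not the pooled rate, identify the causal effect.
Adjusting over the population distribution of starting body condition: 0.568·(0.699−0.795) + 0.432·(0.121−0.323) = -0.142.

-0.14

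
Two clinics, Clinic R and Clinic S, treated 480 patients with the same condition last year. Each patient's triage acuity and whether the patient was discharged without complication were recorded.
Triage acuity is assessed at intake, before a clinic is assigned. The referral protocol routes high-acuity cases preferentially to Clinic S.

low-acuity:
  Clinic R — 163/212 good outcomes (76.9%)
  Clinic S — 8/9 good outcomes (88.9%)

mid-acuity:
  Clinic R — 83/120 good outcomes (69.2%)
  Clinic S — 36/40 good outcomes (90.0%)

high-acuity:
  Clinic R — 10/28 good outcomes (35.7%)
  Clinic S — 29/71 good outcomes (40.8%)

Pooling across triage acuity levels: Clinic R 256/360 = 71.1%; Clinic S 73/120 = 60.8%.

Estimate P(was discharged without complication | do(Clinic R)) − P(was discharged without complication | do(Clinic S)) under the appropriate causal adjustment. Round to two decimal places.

-0.14

Triage acuity is set before the clinic has any effect — it is not caused by the clinic — and it independently drives the outcome. That makes it a confounder, so the causal comparison is within triage acuity levels.
Adjusting over the population distribution of triage acuity: 0.460·(0.769−0.889) + 0.333·(0.692−0.900) + 0.206·(0.357−0.408) = -0.135.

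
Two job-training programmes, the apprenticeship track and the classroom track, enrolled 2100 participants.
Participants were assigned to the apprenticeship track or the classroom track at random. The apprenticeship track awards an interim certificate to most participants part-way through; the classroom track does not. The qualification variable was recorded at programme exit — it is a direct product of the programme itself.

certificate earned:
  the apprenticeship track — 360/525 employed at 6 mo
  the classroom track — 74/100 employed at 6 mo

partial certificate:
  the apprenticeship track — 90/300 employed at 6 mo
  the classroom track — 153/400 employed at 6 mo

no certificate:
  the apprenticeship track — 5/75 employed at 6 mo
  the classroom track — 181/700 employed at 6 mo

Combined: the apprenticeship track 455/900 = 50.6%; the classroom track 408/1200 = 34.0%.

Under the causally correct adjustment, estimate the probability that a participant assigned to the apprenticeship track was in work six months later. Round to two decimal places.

0.51

the classroom track is higher inside every qualification attained during the programme stratum but the apprenticeship track is higher in aggregate. Whether to stratify depends on how qualification attained during the programme relates to the programme.
The distribution of qualification attained during the programme is itself part of what the programme does — it is an intermediate outcome. Holding it fixed would remove that part of the effect; the total effect is the pooled difference.
So P(outcome | do(the apprenticeship track)) is just the pooled rate for the apprenticeship track: 455/900 = 0.506.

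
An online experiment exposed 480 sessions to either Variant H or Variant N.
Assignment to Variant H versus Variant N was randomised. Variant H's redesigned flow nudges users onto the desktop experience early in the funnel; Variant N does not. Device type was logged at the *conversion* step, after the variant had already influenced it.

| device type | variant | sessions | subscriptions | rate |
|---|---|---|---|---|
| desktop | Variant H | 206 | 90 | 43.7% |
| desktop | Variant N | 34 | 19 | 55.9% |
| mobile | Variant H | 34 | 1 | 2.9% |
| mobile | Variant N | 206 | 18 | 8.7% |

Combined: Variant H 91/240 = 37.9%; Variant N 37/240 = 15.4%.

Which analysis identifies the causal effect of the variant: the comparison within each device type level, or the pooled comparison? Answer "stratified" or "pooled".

pooled

The distribution of device type is itself part of what the variant does — it is an intermediate outcome. Holding it fixed would remove that part of the effect; the total effect is the pooled difference.
Pooled: Variant H 37.9% vs Variant N 15.4%; Variant H is higher overall.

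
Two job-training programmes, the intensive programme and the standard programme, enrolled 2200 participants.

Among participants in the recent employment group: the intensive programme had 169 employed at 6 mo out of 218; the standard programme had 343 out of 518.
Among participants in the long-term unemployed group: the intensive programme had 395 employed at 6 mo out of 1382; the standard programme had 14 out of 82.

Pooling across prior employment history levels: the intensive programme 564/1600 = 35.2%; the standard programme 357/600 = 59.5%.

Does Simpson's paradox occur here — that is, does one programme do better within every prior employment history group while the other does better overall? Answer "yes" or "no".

yes

Within each prior employment history level (recent employment 77.5% vs 66.2%; long-term unemployed 28.6% vs 17.1%), the intensive programme has the higher rate every time. Pooled: 35.2% vs 59.5% — the standard programme has the higher rate overall. The two comparisons disagree.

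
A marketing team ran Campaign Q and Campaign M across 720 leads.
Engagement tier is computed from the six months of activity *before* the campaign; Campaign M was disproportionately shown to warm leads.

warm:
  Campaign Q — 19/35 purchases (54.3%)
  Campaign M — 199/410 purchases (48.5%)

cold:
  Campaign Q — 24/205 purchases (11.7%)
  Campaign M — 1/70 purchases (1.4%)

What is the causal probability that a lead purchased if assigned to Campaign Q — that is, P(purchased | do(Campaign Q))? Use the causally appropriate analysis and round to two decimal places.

Nothing the campaign does changes engagement tier; the imbalance is an allocation artefact. With engagement tier also predicting the outcome, the pooled figure is confounded, and the within-stratum comparison is the causal one.
Standardising Campaign Q to the population engagement tier mix: 0.618·19/35 + 0.382·24/205 = 0.380.

0.38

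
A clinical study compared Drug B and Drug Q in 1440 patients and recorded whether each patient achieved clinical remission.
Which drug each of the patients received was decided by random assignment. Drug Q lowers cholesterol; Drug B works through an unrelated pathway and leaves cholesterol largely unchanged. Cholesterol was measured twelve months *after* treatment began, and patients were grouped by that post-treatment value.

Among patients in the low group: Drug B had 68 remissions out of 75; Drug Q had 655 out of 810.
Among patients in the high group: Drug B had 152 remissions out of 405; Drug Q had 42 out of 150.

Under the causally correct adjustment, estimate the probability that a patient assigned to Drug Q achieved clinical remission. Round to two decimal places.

Cholesterol is downstream of the drug. One should not condition on a consequence of treatment, so the overall rates are the right comparison.
So P(outcome | do(Drug Q)) is just the pooled rate for Drug Q: 697/960 = 0.726.

0.73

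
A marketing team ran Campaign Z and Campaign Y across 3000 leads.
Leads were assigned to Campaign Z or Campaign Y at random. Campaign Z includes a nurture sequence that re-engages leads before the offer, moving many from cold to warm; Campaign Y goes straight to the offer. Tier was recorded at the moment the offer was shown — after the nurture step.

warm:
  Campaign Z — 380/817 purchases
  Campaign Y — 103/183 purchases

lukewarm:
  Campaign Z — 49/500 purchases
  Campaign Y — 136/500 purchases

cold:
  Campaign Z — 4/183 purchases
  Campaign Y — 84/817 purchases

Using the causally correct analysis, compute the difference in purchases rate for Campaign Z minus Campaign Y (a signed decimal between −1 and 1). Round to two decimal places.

+0.07

Because the campaign influences engagement tier, engagement tier is a post-treatment mediator, not a confounder. Stratifying on it would bias the estimate; the causal effect is the crude pooled difference.
The causal difference is the pooled difference: 0.289 − 0.215 = +0.073.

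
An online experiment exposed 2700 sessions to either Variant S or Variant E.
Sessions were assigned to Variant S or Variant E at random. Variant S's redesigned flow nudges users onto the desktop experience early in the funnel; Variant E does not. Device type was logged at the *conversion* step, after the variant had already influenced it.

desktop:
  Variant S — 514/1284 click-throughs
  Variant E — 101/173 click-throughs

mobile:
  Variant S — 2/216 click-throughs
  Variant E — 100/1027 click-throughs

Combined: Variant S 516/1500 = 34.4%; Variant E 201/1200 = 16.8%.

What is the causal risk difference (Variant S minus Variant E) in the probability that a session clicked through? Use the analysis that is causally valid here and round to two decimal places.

+0.18

Device type here is a post-treatment variable shaped by the variant; conditioning on it would introduce bias rather than remove it. The overall comparison is the causal one.
The causal difference is the pooled difference: 0.344 − 0.168 = +0.176.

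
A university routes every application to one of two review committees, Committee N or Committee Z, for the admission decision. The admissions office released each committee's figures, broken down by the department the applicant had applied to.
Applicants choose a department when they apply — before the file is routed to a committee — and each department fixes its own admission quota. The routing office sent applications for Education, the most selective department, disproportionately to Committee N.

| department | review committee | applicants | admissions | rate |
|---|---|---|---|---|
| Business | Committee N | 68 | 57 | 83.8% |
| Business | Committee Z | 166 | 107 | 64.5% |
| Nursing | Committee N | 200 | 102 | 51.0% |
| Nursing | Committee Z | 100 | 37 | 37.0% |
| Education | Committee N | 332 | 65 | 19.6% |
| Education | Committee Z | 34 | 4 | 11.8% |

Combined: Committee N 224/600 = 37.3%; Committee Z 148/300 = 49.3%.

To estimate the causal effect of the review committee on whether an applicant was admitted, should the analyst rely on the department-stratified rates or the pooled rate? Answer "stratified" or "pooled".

stratified

The stratified and pooled comparisons disagree (Committee N wins within each department; Committee Z wins overall), so the answer turns on the causal role of department.
The imbalance in department arose from how applicants were allocated, not from anything the review committee did; and department independently affects the outcome. The pooled gap is confounded — condition on department.
Within each level — Business: 83.8% vs 64.5%; Nursing: 51.0% vs 37.0%; Education: 19.6% vs 11.8% — Committee N is higher every time.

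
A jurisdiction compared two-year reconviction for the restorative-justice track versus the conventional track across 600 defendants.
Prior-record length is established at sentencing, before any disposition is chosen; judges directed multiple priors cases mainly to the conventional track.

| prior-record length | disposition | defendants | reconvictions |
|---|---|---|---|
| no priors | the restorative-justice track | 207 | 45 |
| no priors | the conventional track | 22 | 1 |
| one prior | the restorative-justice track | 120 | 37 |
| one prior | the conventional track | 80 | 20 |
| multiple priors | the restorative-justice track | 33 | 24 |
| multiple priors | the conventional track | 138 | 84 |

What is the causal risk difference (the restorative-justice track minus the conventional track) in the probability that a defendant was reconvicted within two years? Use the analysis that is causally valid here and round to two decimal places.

Prior-record length differs across dispositions for reasons unrelated to any effect of the disposition itself, and it separately predicts the outcome — a classic confounder. We must compare within prior-record length levels.
Adjusting over the population distribution of prior-record length: 0.382·(0.217−0.045) + 0.333·(0.308−0.250) + 0.285·(0.727−0.609) = +0.119.

+0.12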